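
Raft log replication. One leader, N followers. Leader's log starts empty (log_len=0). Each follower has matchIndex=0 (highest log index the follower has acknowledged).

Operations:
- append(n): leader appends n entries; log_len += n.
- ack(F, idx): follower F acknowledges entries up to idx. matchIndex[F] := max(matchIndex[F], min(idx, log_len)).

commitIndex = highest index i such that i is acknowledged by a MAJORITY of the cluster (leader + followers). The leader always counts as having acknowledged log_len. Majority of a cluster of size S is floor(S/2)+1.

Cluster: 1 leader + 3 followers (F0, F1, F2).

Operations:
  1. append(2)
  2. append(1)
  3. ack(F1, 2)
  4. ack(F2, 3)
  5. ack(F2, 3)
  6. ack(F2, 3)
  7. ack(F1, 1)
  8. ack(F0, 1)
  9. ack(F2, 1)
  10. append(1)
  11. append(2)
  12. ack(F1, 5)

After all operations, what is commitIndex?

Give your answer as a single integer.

Op 1: append 2 -> log_len=2
Op 2: append 1 -> log_len=3
Op 3: F1 acks idx 2 -> match: F0=0 F1=2 F2=0; commitIndex=0
Op 4: F2 acks idx 3 -> match: F0=0 F1=2 F2=3; commitIndex=2
Op 5: F2 acks idx 3 -> match: F0=0 F1=2 F2=3; commitIndex=2
Op 6: F2 acks idx 3 -> match: F0=0 F1=2 F2=3; commitIndex=2
Op 7: F1 acks idx 1 -> match: F0=0 F1=2 F2=3; commitIndex=2
Op 8: F0 acks idx 1 -> match: F0=1 F1=2 F2=3; commitIndex=2
Op 9: F2 acks idx 1 -> match: F0=1 F1=2 F2=3; commitIndex=2
Op 10: append 1 -> log_len=4
Op 11: append 2 -> log_len=6
Op 12: F1 acks idx 5 -> match: F0=1 F1=5 F2=3; commitIndex=3

Answer: 3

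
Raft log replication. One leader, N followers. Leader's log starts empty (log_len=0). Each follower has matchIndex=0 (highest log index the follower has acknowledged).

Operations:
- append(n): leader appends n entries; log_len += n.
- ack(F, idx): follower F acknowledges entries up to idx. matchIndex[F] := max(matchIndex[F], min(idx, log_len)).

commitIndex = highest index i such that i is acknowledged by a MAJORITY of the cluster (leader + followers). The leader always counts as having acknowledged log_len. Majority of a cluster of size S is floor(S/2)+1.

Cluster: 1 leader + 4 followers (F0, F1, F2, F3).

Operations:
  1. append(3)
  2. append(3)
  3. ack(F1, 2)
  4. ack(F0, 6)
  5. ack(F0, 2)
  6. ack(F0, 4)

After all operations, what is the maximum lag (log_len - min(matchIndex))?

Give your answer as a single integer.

Answer: 6

Derivation:
Op 1: append 3 -> log_len=3
Op 2: append 3 -> log_len=6
Op 3: F1 acks idx 2 -> match: F0=0 F1=2 F2=0 F3=0; commitIndex=0
Op 4: F0 acks idx 6 -> match: F0=6 F1=2 F2=0 F3=0; commitIndex=2
Op 5: F0 acks idx 2 -> match: F0=6 F1=2 F2=0 F3=0; commitIndex=2
Op 6: F0 acks idx 4 -> match: F0=6 F1=2 F2=0 F3=0; commitIndex=2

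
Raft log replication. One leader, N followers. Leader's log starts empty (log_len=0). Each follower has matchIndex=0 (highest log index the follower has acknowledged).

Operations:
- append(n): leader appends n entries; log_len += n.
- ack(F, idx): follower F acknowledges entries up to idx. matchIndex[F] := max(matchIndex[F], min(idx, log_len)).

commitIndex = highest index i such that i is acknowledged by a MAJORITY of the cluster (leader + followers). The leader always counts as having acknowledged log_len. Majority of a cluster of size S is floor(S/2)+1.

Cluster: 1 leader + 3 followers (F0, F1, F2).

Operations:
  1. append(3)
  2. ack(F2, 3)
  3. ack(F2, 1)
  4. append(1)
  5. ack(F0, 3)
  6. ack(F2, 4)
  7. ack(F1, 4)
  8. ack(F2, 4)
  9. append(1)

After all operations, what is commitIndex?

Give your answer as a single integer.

Op 1: append 3 -> log_len=3
Op 2: F2 acks idx 3 -> match: F0=0 F1=0 F2=3; commitIndex=0
Op 3: F2 acks idx 1 -> match: F0=0 F1=0 F2=3; commitIndex=0
Op 4: append 1 -> log_len=4
Op 5: F0 acks idx 3 -> match: F0=3 F1=0 F2=3; commitIndex=3
Op 6: F2 acks idx 4 -> match: F0=3 F1=0 F2=4; commitIndex=3
Op 7: F1 acks idx 4 -> match: F0=3 F1=4 F2=4; commitIndex=4
Op 8: F2 acks idx 4 -> match: F0=3 F1=4 F2=4; commitIndex=4
Op 9: append 1 -> log_len=5

Answer: 4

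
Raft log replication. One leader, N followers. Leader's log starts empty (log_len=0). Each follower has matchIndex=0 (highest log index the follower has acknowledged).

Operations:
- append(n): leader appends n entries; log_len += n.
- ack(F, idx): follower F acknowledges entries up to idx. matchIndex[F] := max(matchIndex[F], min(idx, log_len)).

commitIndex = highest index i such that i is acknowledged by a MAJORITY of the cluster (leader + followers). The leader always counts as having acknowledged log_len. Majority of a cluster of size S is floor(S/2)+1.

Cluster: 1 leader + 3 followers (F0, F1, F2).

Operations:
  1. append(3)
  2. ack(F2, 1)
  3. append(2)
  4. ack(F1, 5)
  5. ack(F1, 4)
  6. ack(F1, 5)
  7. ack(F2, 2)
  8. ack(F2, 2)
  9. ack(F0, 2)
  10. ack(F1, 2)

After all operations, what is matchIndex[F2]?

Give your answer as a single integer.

Op 1: append 3 -> log_len=3
Op 2: F2 acks idx 1 -> match: F0=0 F1=0 F2=1; commitIndex=0
Op 3: append 2 -> log_len=5
Op 4: F1 acks idx 5 -> match: F0=0 F1=5 F2=1; commitIndex=1
Op 5: F1 acks idx 4 -> match: F0=0 F1=5 F2=1; commitIndex=1
Op 6: F1 acks idx 5 -> match: F0=0 F1=5 F2=1; commitIndex=1
Op 7: F2 acks idx 2 -> match: F0=0 F1=5 F2=2; commitIndex=2
Op 8: F2 acks idx 2 -> match: F0=0 F1=5 F2=2; commitIndex=2
Op 9: F0 acks idx 2 -> match: F0=2 F1=5 F2=2; commitIndex=2
Op 10: F1 acks idx 2 -> match: F0=2 F1=5 F2=2; commitIndex=2

Answer: 2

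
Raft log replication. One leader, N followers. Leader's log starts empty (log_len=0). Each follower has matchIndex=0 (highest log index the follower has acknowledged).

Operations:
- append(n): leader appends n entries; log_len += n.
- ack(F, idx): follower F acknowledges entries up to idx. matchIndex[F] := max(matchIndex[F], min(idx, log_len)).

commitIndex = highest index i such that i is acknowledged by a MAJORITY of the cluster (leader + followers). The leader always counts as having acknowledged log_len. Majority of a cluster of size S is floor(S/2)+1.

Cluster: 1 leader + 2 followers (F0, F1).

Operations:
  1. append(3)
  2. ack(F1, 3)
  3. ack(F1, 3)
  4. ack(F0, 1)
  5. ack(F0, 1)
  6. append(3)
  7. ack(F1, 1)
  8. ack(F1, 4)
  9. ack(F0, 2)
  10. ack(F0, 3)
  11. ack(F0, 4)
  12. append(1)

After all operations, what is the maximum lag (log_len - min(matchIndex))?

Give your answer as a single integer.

Op 1: append 3 -> log_len=3
Op 2: F1 acks idx 3 -> match: F0=0 F1=3; commitIndex=3
Op 3: F1 acks idx 3 -> match: F0=0 F1=3; commitIndex=3
Op 4: F0 acks idx 1 -> match: F0=1 F1=3; commitIndex=3
Op 5: F0 acks idx 1 -> match: F0=1 F1=3; commitIndex=3
Op 6: append 3 -> log_len=6
Op 7: F1 acks idx 1 -> match: F0=1 F1=3; commitIndex=3
Op 8: F1 acks idx 4 -> match: F0=1 F1=4; commitIndex=4
Op 9: F0 acks idx 2 -> match: F0=2 F1=4; commitIndex=4
Op 10: F0 acks idx 3 -> match: F0=3 F1=4; commitIndex=4
Op 11: F0 acks idx 4 -> match: F0=4 F1=4; commitIndex=4
Op 12: append 1 -> log_len=7

Answer: 3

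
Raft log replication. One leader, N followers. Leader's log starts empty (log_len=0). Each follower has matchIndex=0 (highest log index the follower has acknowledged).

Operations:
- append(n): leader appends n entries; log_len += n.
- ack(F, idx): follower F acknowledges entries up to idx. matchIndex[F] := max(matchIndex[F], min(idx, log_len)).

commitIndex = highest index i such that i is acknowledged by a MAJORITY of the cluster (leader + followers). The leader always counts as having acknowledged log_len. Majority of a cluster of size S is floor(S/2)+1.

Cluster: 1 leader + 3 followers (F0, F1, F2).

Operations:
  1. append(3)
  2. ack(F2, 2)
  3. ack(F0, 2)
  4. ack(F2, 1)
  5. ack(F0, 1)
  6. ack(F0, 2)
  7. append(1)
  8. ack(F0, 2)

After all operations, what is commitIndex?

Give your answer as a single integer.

Op 1: append 3 -> log_len=3
Op 2: F2 acks idx 2 -> match: F0=0 F1=0 F2=2; commitIndex=0
Op 3: F0 acks idx 2 -> match: F0=2 F1=0 F2=2; commitIndex=2
Op 4: F2 acks idx 1 -> match: F0=2 F1=0 F2=2; commitIndex=2
Op 5: F0 acks idx 1 -> match: F0=2 F1=0 F2=2; commitIndex=2
Op 6: F0 acks idx 2 -> match: F0=2 F1=0 F2=2; commitIndex=2
Op 7: append 1 -> log_len=4
Op 8: F0 acks idx 2 -> match: F0=2 F1=0 F2=2; commitIndex=2

Answer: 2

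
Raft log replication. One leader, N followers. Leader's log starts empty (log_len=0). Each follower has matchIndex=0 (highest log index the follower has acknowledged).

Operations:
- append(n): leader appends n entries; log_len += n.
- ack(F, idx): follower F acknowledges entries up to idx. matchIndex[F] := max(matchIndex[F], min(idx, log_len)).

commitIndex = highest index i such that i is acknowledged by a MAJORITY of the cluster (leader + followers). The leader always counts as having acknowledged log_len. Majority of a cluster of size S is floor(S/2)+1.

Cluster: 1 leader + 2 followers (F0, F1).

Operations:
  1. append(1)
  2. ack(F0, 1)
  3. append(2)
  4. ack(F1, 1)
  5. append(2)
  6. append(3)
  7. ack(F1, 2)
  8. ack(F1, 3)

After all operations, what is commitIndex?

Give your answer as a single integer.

Answer: 3

Derivation:
Op 1: append 1 -> log_len=1
Op 2: F0 acks idx 1 -> match: F0=1 F1=0; commitIndex=1
Op 3: append 2 -> log_len=3
Op 4: F1 acks idx 1 -> match: F0=1 F1=1; commitIndex=1
Op 5: append 2 -> log_len=5
Op 6: append 3 -> log_len=8
Op 7: F1 acks idx 2 -> match: F0=1 F1=2; commitIndex=2
Op 8: F1 acks idx 3 -> match: F0=1 F1=3; commitIndex=3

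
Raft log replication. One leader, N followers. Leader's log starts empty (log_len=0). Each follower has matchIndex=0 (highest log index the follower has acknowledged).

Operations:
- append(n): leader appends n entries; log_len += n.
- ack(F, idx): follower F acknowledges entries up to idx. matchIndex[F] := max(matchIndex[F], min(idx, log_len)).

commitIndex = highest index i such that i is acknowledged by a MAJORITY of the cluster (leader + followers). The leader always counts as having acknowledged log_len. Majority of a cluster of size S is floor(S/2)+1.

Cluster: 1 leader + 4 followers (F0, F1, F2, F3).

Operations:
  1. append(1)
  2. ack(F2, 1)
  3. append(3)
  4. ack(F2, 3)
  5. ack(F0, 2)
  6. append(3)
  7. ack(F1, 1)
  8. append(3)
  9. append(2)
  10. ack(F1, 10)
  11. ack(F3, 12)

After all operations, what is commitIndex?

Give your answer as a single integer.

Op 1: append 1 -> log_len=1
Op 2: F2 acks idx 1 -> match: F0=0 F1=0 F2=1 F3=0; commitIndex=0
Op 3: append 3 -> log_len=4
Op 4: F2 acks idx 3 -> match: F0=0 F1=0 F2=3 F3=0; commitIndex=0
Op 5: F0 acks idx 2 -> match: F0=2 F1=0 F2=3 F3=0; commitIndex=2
Op 6: append 3 -> log_len=7
Op 7: F1 acks idx 1 -> match: F0=2 F1=1 F2=3 F3=0; commitIndex=2
Op 8: append 3 -> log_len=10
Op 9: append 2 -> log_len=12
Op 10: F1 acks idx 10 -> match: F0=2 F1=10 F2=3 F3=0; commitIndex=3
Op 11: F3 acks idx 12 -> match: F0=2 F1=10 F2=3 F3=12; commitIndex=10

Answer: 10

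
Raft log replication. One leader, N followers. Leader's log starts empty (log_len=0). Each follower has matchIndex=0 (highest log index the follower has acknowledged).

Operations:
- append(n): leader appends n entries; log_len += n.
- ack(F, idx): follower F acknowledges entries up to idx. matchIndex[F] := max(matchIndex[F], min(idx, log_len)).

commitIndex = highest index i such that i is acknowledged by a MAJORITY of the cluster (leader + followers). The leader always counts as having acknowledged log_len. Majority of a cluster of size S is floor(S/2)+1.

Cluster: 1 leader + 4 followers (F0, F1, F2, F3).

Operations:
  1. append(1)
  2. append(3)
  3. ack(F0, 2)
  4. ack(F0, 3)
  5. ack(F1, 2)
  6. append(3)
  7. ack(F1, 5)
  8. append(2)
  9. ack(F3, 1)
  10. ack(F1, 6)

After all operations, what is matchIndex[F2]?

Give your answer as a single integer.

Op 1: append 1 -> log_len=1
Op 2: append 3 -> log_len=4
Op 3: F0 acks idx 2 -> match: F0=2 F1=0 F2=0 F3=0; commitIndex=0
Op 4: F0 acks idx 3 -> match: F0=3 F1=0 F2=0 F3=0; commitIndex=0
Op 5: F1 acks idx 2 -> match: F0=3 F1=2 F2=0 F3=0; commitIndex=2
Op 6: append 3 -> log_len=7
Op 7: F1 acks idx 5 -> match: F0=3 F1=5 F2=0 F3=0; commitIndex=3
Op 8: append 2 -> log_len=9
Op 9: F3 acks idx 1 -> match: F0=3 F1=5 F2=0 F3=1; commitIndex=3
Op 10: F1 acks idx 6 -> match: F0=3 F1=6 F2=0 F3=1; commitIndex=3

Answer: 0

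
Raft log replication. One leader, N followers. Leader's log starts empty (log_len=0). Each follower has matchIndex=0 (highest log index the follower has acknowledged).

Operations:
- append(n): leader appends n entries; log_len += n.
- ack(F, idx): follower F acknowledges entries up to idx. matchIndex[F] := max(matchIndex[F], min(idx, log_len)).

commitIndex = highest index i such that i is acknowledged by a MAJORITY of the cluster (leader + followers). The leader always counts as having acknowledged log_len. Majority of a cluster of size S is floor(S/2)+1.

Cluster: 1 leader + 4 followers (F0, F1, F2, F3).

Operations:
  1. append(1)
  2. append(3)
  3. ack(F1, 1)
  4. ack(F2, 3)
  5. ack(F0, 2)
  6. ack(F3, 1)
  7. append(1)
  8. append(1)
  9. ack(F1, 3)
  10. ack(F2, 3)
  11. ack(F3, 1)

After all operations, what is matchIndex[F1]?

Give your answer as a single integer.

Answer: 3

Derivation:
Op 1: append 1 -> log_len=1
Op 2: append 3 -> log_len=4
Op 3: F1 acks idx 1 -> match: F0=0 F1=1 F2=0 F3=0; commitIndex=0
Op 4: F2 acks idx 3 -> match: F0=0 F1=1 F2=3 F3=0; commitIndex=1
Op 5: F0 acks idx 2 -> match: F0=2 F1=1 F2=3 F3=0; commitIndex=2
Op 6: F3 acks idx 1 -> match: F0=2 F1=1 F2=3 F3=1; commitIndex=2
Op 7: append 1 -> log_len=5
Op 8: append 1 -> log_len=6
Op 9: F1 acks idx 3 -> match: F0=2 F1=3 F2=3 F3=1; commitIndex=3
Op 10: F2 acks idx 3 -> match: F0=2 F1=3 F2=3 F3=1; commitIndex=3
Op 11: F3 acks idx 1 -> match: F0=2 F1=3 F2=3 F3=1; commitIndex=3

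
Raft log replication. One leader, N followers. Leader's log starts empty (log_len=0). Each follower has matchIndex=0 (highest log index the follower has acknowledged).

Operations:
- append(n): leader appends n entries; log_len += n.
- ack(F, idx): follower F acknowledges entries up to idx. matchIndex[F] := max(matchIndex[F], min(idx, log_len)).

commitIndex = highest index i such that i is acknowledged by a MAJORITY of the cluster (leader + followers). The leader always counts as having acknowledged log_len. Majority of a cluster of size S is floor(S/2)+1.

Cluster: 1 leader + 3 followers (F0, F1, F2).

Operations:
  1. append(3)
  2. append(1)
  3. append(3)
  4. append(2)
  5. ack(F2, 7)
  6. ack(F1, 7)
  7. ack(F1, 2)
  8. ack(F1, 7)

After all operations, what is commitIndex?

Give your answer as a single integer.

Answer: 7

Derivation:
Op 1: append 3 -> log_len=3
Op 2: append 1 -> log_len=4
Op 3: append 3 -> log_len=7
Op 4: append 2 -> log_len=9
Op 5: F2 acks idx 7 -> match: F0=0 F1=0 F2=7; commitIndex=0
Op 6: F1 acks idx 7 -> match: F0=0 F1=7 F2=7; commitIndex=7
Op 7: F1 acks idx 2 -> match: F0=0 F1=7 F2=7; commitIndex=7
Op 8: F1 acks idx 7 -> match: F0=0 F1=7 F2=7; commitIndex=7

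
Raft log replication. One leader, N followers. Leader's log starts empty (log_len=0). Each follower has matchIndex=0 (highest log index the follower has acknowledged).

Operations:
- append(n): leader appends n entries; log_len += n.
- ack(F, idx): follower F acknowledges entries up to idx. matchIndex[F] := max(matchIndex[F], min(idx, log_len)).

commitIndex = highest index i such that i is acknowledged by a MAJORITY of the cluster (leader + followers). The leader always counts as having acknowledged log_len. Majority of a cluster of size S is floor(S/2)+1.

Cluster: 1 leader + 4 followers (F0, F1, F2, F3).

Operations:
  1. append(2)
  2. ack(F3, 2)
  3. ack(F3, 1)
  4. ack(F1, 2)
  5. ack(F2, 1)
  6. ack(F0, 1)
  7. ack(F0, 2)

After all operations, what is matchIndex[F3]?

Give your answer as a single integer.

Answer: 2

Derivation:
Op 1: append 2 -> log_len=2
Op 2: F3 acks idx 2 -> match: F0=0 F1=0 F2=0 F3=2; commitIndex=0
Op 3: F3 acks idx 1 -> match: F0=0 F1=0 F2=0 F3=2; commitIndex=0
Op 4: F1 acks idx 2 -> match: F0=0 F1=2 F2=0 F3=2; commitIndex=2
Op 5: F2 acks idx 1 -> match: F0=0 F1=2 F2=1 F3=2; commitIndex=2
Op 6: F0 acks idx 1 -> match: F0=1 F1=2 F2=1 F3=2; commitIndex=2
Op 7: F0 acks idx 2 -> match: F0=2 F1=2 F2=1 F3=2; commitIndex=2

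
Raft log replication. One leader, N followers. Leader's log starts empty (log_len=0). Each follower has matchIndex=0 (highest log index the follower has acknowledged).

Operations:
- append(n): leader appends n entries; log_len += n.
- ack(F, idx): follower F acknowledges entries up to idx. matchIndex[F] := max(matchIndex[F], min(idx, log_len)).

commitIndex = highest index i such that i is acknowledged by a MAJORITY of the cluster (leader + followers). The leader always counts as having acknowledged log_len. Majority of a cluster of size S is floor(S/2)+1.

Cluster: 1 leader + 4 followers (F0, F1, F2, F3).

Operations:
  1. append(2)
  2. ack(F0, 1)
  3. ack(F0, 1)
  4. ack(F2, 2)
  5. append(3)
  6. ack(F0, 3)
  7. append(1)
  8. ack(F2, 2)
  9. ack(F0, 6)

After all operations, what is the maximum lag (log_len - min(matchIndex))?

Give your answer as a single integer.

Op 1: append 2 -> log_len=2
Op 2: F0 acks idx 1 -> match: F0=1 F1=0 F2=0 F3=0; commitIndex=0
Op 3: F0 acks idx 1 -> match: F0=1 F1=0 F2=0 F3=0; commitIndex=0
Op 4: F2 acks idx 2 -> match: F0=1 F1=0 F2=2 F3=0; commitIndex=1
Op 5: append 3 -> log_len=5
Op 6: F0 acks idx 3 -> match: F0=3 F1=0 F2=2 F3=0; commitIndex=2
Op 7: append 1 -> log_len=6
Op 8: F2 acks idx 2 -> match: F0=3 F1=0 F2=2 F3=0; commitIndex=2
Op 9: F0 acks idx 6 -> match: F0=6 F1=0 F2=2 F3=0; commitIndex=2

Answer: 6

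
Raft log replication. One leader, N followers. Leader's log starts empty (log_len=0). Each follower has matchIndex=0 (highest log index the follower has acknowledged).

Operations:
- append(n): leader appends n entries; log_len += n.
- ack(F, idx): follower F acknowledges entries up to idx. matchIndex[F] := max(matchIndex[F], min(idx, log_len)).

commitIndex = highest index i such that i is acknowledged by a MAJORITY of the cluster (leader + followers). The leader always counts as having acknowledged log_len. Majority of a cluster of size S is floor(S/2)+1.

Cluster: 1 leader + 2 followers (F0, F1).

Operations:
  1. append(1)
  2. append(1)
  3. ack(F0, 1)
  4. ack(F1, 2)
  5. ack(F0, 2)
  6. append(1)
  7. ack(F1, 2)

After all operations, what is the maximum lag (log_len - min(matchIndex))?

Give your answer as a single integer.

Answer: 1

Derivation:
Op 1: append 1 -> log_len=1
Op 2: append 1 -> log_len=2
Op 3: F0 acks idx 1 -> match: F0=1 F1=0; commitIndex=1
Op 4: F1 acks idx 2 -> match: F0=1 F1=2; commitIndex=2
Op 5: F0 acks idx 2 -> match: F0=2 F1=2; commitIndex=2
Op 6: append 1 -> log_len=3
Op 7: F1 acks idx 2 -> match: F0=2 F1=2; commitIndex=2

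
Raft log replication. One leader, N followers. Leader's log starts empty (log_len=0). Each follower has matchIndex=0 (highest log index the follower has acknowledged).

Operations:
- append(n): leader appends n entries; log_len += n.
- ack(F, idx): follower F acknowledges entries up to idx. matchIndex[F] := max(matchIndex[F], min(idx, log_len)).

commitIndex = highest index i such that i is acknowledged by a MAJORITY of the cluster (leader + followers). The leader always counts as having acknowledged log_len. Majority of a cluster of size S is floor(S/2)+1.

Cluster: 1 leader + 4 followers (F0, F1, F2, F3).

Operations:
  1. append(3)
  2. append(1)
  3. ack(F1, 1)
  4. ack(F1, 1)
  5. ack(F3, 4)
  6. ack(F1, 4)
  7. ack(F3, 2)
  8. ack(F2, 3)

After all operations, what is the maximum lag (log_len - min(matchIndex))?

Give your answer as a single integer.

Op 1: append 3 -> log_len=3
Op 2: append 1 -> log_len=4
Op 3: F1 acks idx 1 -> match: F0=0 F1=1 F2=0 F3=0; commitIndex=0
Op 4: F1 acks idx 1 -> match: F0=0 F1=1 F2=0 F3=0; commitIndex=0
Op 5: F3 acks idx 4 -> match: F0=0 F1=1 F2=0 F3=4; commitIndex=1
Op 6: F1 acks idx 4 -> match: F0=0 F1=4 F2=0 F3=4; commitIndex=4
Op 7: F3 acks idx 2 -> match: F0=0 F1=4 F2=0 F3=4; commitIndex=4
Op 8: F2 acks idx 3 -> match: F0=0 F1=4 F2=3 F3=4; commitIndex=4

Answer: 4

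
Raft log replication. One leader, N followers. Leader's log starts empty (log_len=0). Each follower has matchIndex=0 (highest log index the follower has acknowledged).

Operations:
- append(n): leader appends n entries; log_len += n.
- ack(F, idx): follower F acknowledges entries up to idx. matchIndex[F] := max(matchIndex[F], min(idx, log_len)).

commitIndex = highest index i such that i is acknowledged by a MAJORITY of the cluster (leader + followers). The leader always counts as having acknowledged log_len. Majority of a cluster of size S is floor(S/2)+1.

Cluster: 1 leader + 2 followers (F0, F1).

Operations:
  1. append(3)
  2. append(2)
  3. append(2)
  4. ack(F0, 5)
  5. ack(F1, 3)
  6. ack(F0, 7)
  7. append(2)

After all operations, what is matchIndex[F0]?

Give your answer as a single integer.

Op 1: append 3 -> log_len=3
Op 2: append 2 -> log_len=5
Op 3: append 2 -> log_len=7
Op 4: F0 acks idx 5 -> match: F0=5 F1=0; commitIndex=5
Op 5: F1 acks idx 3 -> match: F0=5 F1=3; commitIndex=5
Op 6: F0 acks idx 7 -> match: F0=7 F1=3; commitIndex=7
Op 7: append 2 -> log_len=9

Answer: 7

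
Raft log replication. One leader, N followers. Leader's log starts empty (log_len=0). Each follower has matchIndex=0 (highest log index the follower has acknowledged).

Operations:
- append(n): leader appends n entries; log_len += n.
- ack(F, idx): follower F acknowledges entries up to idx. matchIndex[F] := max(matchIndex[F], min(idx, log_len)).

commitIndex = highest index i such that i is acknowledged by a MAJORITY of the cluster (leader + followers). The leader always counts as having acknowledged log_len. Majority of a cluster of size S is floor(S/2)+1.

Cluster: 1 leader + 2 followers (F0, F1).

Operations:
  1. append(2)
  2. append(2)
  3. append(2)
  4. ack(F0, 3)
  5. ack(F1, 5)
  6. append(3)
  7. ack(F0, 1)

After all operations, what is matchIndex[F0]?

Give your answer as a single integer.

Answer: 3

Derivation:
Op 1: append 2 -> log_len=2
Op 2: append 2 -> log_len=4
Op 3: append 2 -> log_len=6
Op 4: F0 acks idx 3 -> match: F0=3 F1=0; commitIndex=3
Op 5: F1 acks idx 5 -> match: F0=3 F1=5; commitIndex=5
Op 6: append 3 -> log_len=9
Op 7: F0 acks idx 1 -> match: F0=3 F1=5; commitIndex=5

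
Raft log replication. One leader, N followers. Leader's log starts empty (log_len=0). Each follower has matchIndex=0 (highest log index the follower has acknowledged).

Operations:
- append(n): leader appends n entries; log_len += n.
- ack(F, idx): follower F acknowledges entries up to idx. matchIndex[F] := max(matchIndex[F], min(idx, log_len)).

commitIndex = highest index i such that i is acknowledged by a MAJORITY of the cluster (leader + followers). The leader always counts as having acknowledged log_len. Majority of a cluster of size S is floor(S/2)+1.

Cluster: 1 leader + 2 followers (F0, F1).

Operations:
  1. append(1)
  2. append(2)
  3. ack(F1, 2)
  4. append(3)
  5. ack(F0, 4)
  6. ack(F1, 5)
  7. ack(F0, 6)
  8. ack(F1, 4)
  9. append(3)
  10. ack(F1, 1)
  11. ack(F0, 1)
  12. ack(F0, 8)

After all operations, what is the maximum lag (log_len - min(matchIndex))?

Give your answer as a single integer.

Op 1: append 1 -> log_len=1
Op 2: append 2 -> log_len=3
Op 3: F1 acks idx 2 -> match: F0=0 F1=2; commitIndex=2
Op 4: append 3 -> log_len=6
Op 5: F0 acks idx 4 -> match: F0=4 F1=2; commitIndex=4
Op 6: F1 acks idx 5 -> match: F0=4 F1=5; commitIndex=5
Op 7: F0 acks idx 6 -> match: F0=6 F1=5; commitIndex=6
Op 8: F1 acks idx 4 -> match: F0=6 F1=5; commitIndex=6
Op 9: append 3 -> log_len=9
Op 10: F1 acks idx 1 -> match: F0=6 F1=5; commitIndex=6
Op 11: F0 acks idx 1 -> match: F0=6 F1=5; commitIndex=6
Op 12: F0 acks idx 8 -> match: F0=8 F1=5; commitIndex=8

Answer: 4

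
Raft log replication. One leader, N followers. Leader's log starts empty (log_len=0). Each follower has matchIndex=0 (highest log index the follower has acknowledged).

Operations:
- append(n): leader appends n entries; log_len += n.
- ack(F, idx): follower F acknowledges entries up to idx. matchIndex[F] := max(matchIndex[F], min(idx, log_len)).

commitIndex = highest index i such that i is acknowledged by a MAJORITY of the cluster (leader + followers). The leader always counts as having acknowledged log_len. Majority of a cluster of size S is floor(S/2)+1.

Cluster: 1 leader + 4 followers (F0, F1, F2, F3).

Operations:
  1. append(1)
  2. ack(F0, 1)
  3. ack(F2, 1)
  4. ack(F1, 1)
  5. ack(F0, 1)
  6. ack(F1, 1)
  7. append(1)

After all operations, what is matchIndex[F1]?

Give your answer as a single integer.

Answer: 1

Derivation:
Op 1: append 1 -> log_len=1
Op 2: F0 acks idx 1 -> match: F0=1 F1=0 F2=0 F3=0; commitIndex=0
Op 3: F2 acks idx 1 -> match: F0=1 F1=0 F2=1 F3=0; commitIndex=1
Op 4: F1 acks idx 1 -> match: F0=1 F1=1 F2=1 F3=0; commitIndex=1
Op 5: F0 acks idx 1 -> match: F0=1 F1=1 F2=1 F3=0; commitIndex=1
Op 6: F1 acks idx 1 -> match: F0=1 F1=1 F2=1 F3=0; commitIndex=1
Op 7: append 1 -> log_len=2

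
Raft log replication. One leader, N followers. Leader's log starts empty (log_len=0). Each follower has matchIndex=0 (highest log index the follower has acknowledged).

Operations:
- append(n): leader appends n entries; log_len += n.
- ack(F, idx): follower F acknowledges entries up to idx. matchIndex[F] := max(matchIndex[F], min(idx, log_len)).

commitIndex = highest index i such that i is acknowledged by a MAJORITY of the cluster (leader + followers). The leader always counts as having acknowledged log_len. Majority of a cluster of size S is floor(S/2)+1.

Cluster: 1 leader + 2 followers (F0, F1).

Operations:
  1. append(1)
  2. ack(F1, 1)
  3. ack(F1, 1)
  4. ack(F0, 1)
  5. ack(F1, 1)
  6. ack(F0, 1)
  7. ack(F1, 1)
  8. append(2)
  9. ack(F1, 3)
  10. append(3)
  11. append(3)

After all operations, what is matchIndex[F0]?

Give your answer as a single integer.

Answer: 1

Derivation:
Op 1: append 1 -> log_len=1
Op 2: F1 acks idx 1 -> match: F0=0 F1=1; commitIndex=1
Op 3: F1 acks idx 1 -> match: F0=0 F1=1; commitIndex=1
Op 4: F0 acks idx 1 -> match: F0=1 F1=1; commitIndex=1
Op 5: F1 acks idx 1 -> match: F0=1 F1=1; commitIndex=1
Op 6: F0 acks idx 1 -> match: F0=1 F1=1; commitIndex=1
Op 7: F1 acks idx 1 -> match: F0=1 F1=1; commitIndex=1
Op 8: append 2 -> log_len=3
Op 9: F1 acks idx 3 -> match: F0=1 F1=3; commitIndex=3
Op 10: append 3 -> log_len=6
Op 11: append 3 -> log_len=9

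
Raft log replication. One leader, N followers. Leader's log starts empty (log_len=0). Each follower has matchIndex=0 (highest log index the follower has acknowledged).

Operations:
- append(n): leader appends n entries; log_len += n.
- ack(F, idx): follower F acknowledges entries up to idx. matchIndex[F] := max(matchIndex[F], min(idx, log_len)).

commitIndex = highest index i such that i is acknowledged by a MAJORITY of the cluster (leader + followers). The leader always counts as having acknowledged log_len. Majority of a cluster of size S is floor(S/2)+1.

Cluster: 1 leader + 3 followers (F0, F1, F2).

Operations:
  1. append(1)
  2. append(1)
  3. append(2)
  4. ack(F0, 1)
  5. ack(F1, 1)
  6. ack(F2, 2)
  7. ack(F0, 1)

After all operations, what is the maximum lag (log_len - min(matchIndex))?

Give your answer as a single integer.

Op 1: append 1 -> log_len=1
Op 2: append 1 -> log_len=2
Op 3: append 2 -> log_len=4
Op 4: F0 acks idx 1 -> match: F0=1 F1=0 F2=0; commitIndex=0
Op 5: F1 acks idx 1 -> match: F0=1 F1=1 F2=0; commitIndex=1
Op 6: F2 acks idx 2 -> match: F0=1 F1=1 F2=2; commitIndex=1
Op 7: F0 acks idx 1 -> match: F0=1 F1=1 F2=2; commitIndex=1

Answer: 3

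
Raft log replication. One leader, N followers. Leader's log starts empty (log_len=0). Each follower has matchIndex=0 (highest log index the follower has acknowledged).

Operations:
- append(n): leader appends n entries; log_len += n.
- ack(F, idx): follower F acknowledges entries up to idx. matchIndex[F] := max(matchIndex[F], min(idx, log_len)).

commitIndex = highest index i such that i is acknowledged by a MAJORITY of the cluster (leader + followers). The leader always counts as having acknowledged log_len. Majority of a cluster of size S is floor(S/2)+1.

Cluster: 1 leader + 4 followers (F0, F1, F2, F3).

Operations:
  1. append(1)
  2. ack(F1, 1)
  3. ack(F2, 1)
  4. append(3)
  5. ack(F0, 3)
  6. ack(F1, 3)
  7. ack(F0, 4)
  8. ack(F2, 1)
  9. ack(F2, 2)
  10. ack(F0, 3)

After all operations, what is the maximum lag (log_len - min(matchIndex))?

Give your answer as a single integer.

Op 1: append 1 -> log_len=1
Op 2: F1 acks idx 1 -> match: F0=0 F1=1 F2=0 F3=0; commitIndex=0
Op 3: F2 acks idx 1 -> match: F0=0 F1=1 F2=1 F3=0; commitIndex=1
Op 4: append 3 -> log_len=4
Op 5: F0 acks idx 3 -> match: F0=3 F1=1 F2=1 F3=0; commitIndex=1
Op 6: F1 acks idx 3 -> match: F0=3 F1=3 F2=1 F3=0; commitIndex=3
Op 7: F0 acks idx 4 -> match: F0=4 F1=3 F2=1 F3=0; commitIndex=3
Op 8: F2 acks idx 1 -> match: F0=4 F1=3 F2=1 F3=0; commitIndex=3
Op 9: F2 acks idx 2 -> match: F0=4 F1=3 F2=2 F3=0; commitIndex=3
Op 10: F0 acks idx 3 -> match: F0=4 F1=3 F2=2 F3=0; commitIndex=3

Answer: 4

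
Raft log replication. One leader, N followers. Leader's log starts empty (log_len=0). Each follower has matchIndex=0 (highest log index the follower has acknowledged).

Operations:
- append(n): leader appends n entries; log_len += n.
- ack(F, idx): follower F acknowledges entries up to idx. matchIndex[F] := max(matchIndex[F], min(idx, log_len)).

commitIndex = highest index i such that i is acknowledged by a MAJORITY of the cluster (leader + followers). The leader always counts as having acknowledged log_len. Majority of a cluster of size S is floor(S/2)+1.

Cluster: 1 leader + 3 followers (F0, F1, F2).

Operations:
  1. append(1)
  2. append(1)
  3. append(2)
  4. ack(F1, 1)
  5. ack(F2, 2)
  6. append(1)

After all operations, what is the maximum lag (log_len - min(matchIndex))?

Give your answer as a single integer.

Op 1: append 1 -> log_len=1
Op 2: append 1 -> log_len=2
Op 3: append 2 -> log_len=4
Op 4: F1 acks idx 1 -> match: F0=0 F1=1 F2=0; commitIndex=0
Op 5: F2 acks idx 2 -> match: F0=0 F1=1 F2=2; commitIndex=1
Op 6: append 1 -> log_len=5

Answer: 5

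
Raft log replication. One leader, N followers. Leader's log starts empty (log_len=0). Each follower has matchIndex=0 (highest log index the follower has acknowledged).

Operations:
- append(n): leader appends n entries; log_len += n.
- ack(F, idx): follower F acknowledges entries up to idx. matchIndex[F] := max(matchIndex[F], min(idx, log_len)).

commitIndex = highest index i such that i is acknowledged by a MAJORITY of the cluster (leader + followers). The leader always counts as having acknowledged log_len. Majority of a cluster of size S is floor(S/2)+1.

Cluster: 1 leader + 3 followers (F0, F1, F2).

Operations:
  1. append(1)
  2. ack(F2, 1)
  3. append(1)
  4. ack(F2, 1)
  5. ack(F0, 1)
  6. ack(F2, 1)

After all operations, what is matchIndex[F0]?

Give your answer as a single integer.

Answer: 1

Derivation:
Op 1: append 1 -> log_len=1
Op 2: F2 acks idx 1 -> match: F0=0 F1=0 F2=1; commitIndex=0
Op 3: append 1 -> log_len=2
Op 4: F2 acks idx 1 -> match: F0=0 F1=0 F2=1; commitIndex=0
Op 5: F0 acks idx 1 -> match: F0=1 F1=0 F2=1; commitIndex=1
Op 6: F2 acks idx 1 -> match: F0=1 F1=0 F2=1; commitIndex=1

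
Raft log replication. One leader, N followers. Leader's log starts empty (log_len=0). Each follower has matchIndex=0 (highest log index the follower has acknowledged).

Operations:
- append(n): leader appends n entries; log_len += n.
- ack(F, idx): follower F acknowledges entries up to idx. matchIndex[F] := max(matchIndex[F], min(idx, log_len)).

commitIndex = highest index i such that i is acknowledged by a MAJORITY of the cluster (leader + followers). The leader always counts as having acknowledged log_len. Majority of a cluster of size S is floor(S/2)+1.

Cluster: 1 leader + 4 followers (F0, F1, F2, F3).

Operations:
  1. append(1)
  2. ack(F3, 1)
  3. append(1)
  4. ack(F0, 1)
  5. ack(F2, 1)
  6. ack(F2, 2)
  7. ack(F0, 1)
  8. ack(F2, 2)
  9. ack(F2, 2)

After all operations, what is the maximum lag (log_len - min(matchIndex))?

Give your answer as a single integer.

Op 1: append 1 -> log_len=1
Op 2: F3 acks idx 1 -> match: F0=0 F1=0 F2=0 F3=1; commitIndex=0
Op 3: append 1 -> log_len=2
Op 4: F0 acks idx 1 -> match: F0=1 F1=0 F2=0 F3=1; commitIndex=1
Op 5: F2 acks idx 1 -> match: F0=1 F1=0 F2=1 F3=1; commitIndex=1
Op 6: F2 acks idx 2 -> match: F0=1 F1=0 F2=2 F3=1; commitIndex=1
Op 7: F0 acks idx 1 -> match: F0=1 F1=0 F2=2 F3=1; commitIndex=1
Op 8: F2 acks idx 2 -> match: F0=1 F1=0 F2=2 F3=1; commitIndex=1
Op 9: F2 acks idx 2 -> match: F0=1 F1=0 F2=2 F3=1; commitIndex=1

Answer: 2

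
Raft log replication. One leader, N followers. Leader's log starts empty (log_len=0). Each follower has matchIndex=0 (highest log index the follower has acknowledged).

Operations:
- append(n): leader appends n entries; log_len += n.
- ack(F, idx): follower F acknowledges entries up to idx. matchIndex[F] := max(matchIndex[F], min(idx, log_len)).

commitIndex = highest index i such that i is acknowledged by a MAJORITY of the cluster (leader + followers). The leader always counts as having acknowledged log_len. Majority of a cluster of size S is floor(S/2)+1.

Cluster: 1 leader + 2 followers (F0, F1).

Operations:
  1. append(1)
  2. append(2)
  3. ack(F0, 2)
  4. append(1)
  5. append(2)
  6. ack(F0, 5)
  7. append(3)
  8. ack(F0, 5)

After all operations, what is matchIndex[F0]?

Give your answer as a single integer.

Op 1: append 1 -> log_len=1
Op 2: append 2 -> log_len=3
Op 3: F0 acks idx 2 -> match: F0=2 F1=0; commitIndex=2
Op 4: append 1 -> log_len=4
Op 5: append 2 -> log_len=6
Op 6: F0 acks idx 5 -> match: F0=5 F1=0; commitIndex=5
Op 7: append 3 -> log_len=9
Op 8: F0 acks idx 5 -> match: F0=5 F1=0; commitIndex=5

Answer: 5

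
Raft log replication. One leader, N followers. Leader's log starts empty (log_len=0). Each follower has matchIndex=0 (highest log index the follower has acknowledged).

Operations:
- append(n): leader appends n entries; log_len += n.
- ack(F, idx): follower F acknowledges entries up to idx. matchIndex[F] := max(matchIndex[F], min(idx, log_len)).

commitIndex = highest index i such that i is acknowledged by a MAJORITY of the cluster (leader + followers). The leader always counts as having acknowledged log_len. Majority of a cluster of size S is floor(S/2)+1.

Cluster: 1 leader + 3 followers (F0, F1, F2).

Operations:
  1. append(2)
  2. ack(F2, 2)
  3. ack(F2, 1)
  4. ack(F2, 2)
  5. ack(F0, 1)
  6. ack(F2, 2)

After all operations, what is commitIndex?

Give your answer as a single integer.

Op 1: append 2 -> log_len=2
Op 2: F2 acks idx 2 -> match: F0=0 F1=0 F2=2; commitIndex=0
Op 3: F2 acks idx 1 -> match: F0=0 F1=0 F2=2; commitIndex=0
Op 4: F2 acks idx 2 -> match: F0=0 F1=0 F2=2; commitIndex=0
Op 5: F0 acks idx 1 -> match: F0=1 F1=0 F2=2; commitIndex=1
Op 6: F2 acks idx 2 -> match: F0=1 F1=0 F2=2; commitIndex=1

Answer: 1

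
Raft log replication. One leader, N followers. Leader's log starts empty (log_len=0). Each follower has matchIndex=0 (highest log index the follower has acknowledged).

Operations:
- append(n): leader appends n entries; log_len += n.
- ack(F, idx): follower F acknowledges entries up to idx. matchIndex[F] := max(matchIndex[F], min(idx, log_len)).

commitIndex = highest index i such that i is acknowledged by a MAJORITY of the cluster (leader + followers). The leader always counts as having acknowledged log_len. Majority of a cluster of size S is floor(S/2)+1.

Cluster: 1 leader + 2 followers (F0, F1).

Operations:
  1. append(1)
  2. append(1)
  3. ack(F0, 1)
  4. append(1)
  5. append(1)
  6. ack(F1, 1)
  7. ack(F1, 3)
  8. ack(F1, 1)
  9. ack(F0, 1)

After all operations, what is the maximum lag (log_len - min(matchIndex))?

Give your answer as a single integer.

Op 1: append 1 -> log_len=1
Op 2: append 1 -> log_len=2
Op 3: F0 acks idx 1 -> match: F0=1 F1=0; commitIndex=1
Op 4: append 1 -> log_len=3
Op 5: append 1 -> log_len=4
Op 6: F1 acks idx 1 -> match: F0=1 F1=1; commitIndex=1
Op 7: F1 acks idx 3 -> match: F0=1 F1=3; commitIndex=3
Op 8: F1 acks idx 1 -> match: F0=1 F1=3; commitIndex=3
Op 9: F0 acks idx 1 -> match: F0=1 F1=3; commitIndex=3

Answer: 3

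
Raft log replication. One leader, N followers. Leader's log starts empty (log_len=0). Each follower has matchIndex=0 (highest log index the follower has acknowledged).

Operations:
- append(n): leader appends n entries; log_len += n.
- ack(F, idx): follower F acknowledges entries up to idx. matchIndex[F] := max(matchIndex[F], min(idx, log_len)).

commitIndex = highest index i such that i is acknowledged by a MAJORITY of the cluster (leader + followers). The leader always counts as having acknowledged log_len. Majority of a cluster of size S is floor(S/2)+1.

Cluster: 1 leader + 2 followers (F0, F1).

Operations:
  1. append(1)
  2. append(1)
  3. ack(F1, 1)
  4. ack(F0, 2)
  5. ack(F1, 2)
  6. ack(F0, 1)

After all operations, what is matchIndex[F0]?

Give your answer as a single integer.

Answer: 2

Derivation:
Op 1: append 1 -> log_len=1
Op 2: append 1 -> log_len=2
Op 3: F1 acks idx 1 -> match: F0=0 F1=1; commitIndex=1
Op 4: F0 acks idx 2 -> match: F0=2 F1=1; commitIndex=2
Op 5: F1 acks idx 2 -> match: F0=2 F1=2; commitIndex=2
Op 6: F0 acks idx 1 -> match: F0=2 F1=2; commitIndex=2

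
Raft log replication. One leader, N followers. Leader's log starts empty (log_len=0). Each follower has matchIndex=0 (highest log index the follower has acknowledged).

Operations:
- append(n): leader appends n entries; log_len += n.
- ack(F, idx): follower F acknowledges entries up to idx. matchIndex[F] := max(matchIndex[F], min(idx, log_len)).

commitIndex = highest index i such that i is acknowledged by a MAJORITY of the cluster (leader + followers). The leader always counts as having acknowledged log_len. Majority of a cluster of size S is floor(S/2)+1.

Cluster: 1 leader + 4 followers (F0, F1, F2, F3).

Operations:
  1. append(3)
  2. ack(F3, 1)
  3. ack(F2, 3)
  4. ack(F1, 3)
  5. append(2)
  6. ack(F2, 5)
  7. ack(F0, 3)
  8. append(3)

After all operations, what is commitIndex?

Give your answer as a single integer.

Answer: 3

Derivation:
Op 1: append 3 -> log_len=3
Op 2: F3 acks idx 1 -> match: F0=0 F1=0 F2=0 F3=1; commitIndex=0
Op 3: F2 acks idx 3 -> match: F0=0 F1=0 F2=3 F3=1; commitIndex=1
Op 4: F1 acks idx 3 -> match: F0=0 F1=3 F2=3 F3=1; commitIndex=3
Op 5: append 2 -> log_len=5
Op 6: F2 acks idx 5 -> match: F0=0 F1=3 F2=5 F3=1; commitIndex=3
Op 7: F0 acks idx 3 -> match: F0=3 F1=3 F2=5 F3=1; commitIndex=3
Op 8: append 3 -> log_len=8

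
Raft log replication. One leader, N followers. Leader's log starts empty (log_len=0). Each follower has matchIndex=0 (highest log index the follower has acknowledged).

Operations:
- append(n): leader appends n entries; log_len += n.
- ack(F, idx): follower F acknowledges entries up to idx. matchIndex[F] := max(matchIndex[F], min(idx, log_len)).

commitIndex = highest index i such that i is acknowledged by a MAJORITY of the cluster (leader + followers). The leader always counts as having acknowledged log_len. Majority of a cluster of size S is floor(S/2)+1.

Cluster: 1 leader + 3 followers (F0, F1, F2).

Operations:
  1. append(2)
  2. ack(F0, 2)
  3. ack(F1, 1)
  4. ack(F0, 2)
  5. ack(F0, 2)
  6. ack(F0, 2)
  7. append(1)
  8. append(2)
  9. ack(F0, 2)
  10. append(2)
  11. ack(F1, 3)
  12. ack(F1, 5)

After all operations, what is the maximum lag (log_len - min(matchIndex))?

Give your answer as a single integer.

Answer: 7

Derivation:
Op 1: append 2 -> log_len=2
Op 2: F0 acks idx 2 -> match: F0=2 F1=0 F2=0; commitIndex=0
Op 3: F1 acks idx 1 -> match: F0=2 F1=1 F2=0; commitIndex=1
Op 4: F0 acks idx 2 -> match: F0=2 F1=1 F2=0; commitIndex=1
Op 5: F0 acks idx 2 -> match: F0=2 F1=1 F2=0; commitIndex=1
Op 6: F0 acks idx 2 -> match: F0=2 F1=1 F2=0; commitIndex=1
Op 7: append 1 -> log_len=3
Op 8: append 2 -> log_len=5
Op 9: F0 acks idx 2 -> match: F0=2 F1=1 F2=0; commitIndex=1
Op 10: append 2 -> log_len=7
Op 11: F1 acks idx 3 -> match: F0=2 F1=3 F2=0; commitIndex=2
Op 12: F1 acks idx 5 -> match: F0=2 F1=5 F2=0; commitIndex=2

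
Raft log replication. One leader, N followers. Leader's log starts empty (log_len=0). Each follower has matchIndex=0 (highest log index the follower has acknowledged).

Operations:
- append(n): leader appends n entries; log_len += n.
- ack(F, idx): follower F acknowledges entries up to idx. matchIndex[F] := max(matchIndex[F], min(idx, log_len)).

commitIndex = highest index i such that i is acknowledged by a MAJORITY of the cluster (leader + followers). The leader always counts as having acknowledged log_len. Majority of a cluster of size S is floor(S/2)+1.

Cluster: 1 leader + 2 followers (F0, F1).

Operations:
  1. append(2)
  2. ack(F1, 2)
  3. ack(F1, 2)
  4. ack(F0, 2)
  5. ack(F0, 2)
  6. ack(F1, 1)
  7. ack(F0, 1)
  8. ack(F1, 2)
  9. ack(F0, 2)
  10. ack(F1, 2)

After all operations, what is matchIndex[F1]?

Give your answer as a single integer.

Answer: 2

Derivation:
Op 1: append 2 -> log_len=2
Op 2: F1 acks idx 2 -> match: F0=0 F1=2; commitIndex=2
Op 3: F1 acks idx 2 -> match: F0=0 F1=2; commitIndex=2
Op 4: F0 acks idx 2 -> match: F0=2 F1=2; commitIndex=2
Op 5: F0 acks idx 2 -> match: F0=2 F1=2; commitIndex=2
Op 6: F1 acks idx 1 -> match: F0=2 F1=2; commitIndex=2
Op 7: F0 acks idx 1 -> match: F0=2 F1=2; commitIndex=2
Op 8: F1 acks idx 2 -> match: F0=2 F1=2; commitIndex=2
Op 9: F0 acks idx 2 -> match: F0=2 F1=2; commitIndex=2
Op 10: F1 acks idx 2 -> match: F0=2 F1=2; commitIndex=2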